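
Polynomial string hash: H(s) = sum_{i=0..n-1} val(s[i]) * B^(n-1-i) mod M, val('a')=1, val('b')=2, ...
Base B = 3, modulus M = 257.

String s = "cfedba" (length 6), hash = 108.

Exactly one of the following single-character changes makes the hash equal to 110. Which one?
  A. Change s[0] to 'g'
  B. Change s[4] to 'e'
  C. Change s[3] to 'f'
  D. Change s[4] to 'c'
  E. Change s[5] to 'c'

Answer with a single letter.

Answer: E

Derivation:
Option A: s[0]='c'->'g', delta=(7-3)*3^5 mod 257 = 201, hash=108+201 mod 257 = 52
Option B: s[4]='b'->'e', delta=(5-2)*3^1 mod 257 = 9, hash=108+9 mod 257 = 117
Option C: s[3]='d'->'f', delta=(6-4)*3^2 mod 257 = 18, hash=108+18 mod 257 = 126
Option D: s[4]='b'->'c', delta=(3-2)*3^1 mod 257 = 3, hash=108+3 mod 257 = 111
Option E: s[5]='a'->'c', delta=(3-1)*3^0 mod 257 = 2, hash=108+2 mod 257 = 110 <-- target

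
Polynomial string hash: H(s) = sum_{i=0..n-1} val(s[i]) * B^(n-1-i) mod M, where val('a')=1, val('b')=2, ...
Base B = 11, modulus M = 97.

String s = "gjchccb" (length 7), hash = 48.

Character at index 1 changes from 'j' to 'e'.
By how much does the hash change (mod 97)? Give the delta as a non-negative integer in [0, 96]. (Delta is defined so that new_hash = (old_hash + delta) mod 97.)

Answer: 39

Derivation:
Delta formula: (val(new) - val(old)) * B^(n-1-k) mod M
  val('e') - val('j') = 5 - 10 = -5
  B^(n-1-k) = 11^5 mod 97 = 31
  Delta = -5 * 31 mod 97 = 39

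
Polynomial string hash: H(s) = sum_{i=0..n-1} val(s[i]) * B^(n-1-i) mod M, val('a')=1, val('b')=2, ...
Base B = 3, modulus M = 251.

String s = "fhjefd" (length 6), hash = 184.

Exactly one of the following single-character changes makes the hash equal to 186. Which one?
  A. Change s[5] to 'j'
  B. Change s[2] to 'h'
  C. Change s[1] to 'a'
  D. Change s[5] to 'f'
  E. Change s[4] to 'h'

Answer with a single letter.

Option A: s[5]='d'->'j', delta=(10-4)*3^0 mod 251 = 6, hash=184+6 mod 251 = 190
Option B: s[2]='j'->'h', delta=(8-10)*3^3 mod 251 = 197, hash=184+197 mod 251 = 130
Option C: s[1]='h'->'a', delta=(1-8)*3^4 mod 251 = 186, hash=184+186 mod 251 = 119
Option D: s[5]='d'->'f', delta=(6-4)*3^0 mod 251 = 2, hash=184+2 mod 251 = 186 <-- target
Option E: s[4]='f'->'h', delta=(8-6)*3^1 mod 251 = 6, hash=184+6 mod 251 = 190

Answer: D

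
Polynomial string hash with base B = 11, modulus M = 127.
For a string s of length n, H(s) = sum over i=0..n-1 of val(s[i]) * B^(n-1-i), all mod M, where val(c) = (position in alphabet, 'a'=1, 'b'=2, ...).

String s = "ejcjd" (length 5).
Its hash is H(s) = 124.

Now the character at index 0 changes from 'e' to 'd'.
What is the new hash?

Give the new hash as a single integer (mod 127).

val('e') = 5, val('d') = 4
Position k = 0, exponent = n-1-k = 4
B^4 mod M = 11^4 mod 127 = 36
Delta = (4 - 5) * 36 mod 127 = 91
New hash = (124 + 91) mod 127 = 88

Answer: 88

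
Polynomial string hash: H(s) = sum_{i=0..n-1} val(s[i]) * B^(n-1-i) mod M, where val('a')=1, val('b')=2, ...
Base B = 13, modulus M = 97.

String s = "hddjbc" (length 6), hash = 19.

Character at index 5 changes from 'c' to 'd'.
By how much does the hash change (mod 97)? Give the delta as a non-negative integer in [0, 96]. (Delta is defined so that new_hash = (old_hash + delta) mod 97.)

Answer: 1

Derivation:
Delta formula: (val(new) - val(old)) * B^(n-1-k) mod M
  val('d') - val('c') = 4 - 3 = 1
  B^(n-1-k) = 13^0 mod 97 = 1
  Delta = 1 * 1 mod 97 = 1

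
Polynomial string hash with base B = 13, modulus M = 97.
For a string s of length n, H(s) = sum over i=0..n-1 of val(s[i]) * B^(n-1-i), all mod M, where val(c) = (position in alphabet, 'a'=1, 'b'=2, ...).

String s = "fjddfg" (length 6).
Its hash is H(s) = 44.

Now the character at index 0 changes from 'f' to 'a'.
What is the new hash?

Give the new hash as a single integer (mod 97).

val('f') = 6, val('a') = 1
Position k = 0, exponent = n-1-k = 5
B^5 mod M = 13^5 mod 97 = 74
Delta = (1 - 6) * 74 mod 97 = 18
New hash = (44 + 18) mod 97 = 62

Answer: 62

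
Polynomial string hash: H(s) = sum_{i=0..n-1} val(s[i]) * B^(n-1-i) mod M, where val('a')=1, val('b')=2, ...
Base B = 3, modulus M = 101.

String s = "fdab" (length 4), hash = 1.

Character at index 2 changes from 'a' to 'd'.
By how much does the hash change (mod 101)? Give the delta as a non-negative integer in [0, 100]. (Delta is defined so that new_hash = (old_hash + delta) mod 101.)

Delta formula: (val(new) - val(old)) * B^(n-1-k) mod M
  val('d') - val('a') = 4 - 1 = 3
  B^(n-1-k) = 3^1 mod 101 = 3
  Delta = 3 * 3 mod 101 = 9

Answer: 9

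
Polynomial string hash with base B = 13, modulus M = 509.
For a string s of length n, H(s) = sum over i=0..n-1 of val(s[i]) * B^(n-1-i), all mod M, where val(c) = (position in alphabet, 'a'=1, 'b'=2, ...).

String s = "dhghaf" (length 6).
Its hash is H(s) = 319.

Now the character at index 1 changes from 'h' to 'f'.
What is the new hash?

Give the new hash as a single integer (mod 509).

Answer: 205

Derivation:
val('h') = 8, val('f') = 6
Position k = 1, exponent = n-1-k = 4
B^4 mod M = 13^4 mod 509 = 57
Delta = (6 - 8) * 57 mod 509 = 395
New hash = (319 + 395) mod 509 = 205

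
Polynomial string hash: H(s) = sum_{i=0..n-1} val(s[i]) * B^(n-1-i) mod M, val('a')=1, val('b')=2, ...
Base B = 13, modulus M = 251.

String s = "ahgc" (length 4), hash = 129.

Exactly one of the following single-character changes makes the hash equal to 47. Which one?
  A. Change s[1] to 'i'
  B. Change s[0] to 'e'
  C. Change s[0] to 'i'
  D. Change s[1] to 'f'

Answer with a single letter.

Answer: A

Derivation:
Option A: s[1]='h'->'i', delta=(9-8)*13^2 mod 251 = 169, hash=129+169 mod 251 = 47 <-- target
Option B: s[0]='a'->'e', delta=(5-1)*13^3 mod 251 = 3, hash=129+3 mod 251 = 132
Option C: s[0]='a'->'i', delta=(9-1)*13^3 mod 251 = 6, hash=129+6 mod 251 = 135
Option D: s[1]='h'->'f', delta=(6-8)*13^2 mod 251 = 164, hash=129+164 mod 251 = 42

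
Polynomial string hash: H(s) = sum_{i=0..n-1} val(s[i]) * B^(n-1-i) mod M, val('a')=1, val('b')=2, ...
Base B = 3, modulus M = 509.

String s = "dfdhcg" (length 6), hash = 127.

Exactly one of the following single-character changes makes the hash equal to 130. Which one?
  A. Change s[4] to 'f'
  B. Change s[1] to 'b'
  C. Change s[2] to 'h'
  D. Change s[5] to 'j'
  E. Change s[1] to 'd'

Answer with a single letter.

Answer: D

Derivation:
Option A: s[4]='c'->'f', delta=(6-3)*3^1 mod 509 = 9, hash=127+9 mod 509 = 136
Option B: s[1]='f'->'b', delta=(2-6)*3^4 mod 509 = 185, hash=127+185 mod 509 = 312
Option C: s[2]='d'->'h', delta=(8-4)*3^3 mod 509 = 108, hash=127+108 mod 509 = 235
Option D: s[5]='g'->'j', delta=(10-7)*3^0 mod 509 = 3, hash=127+3 mod 509 = 130 <-- target
Option E: s[1]='f'->'d', delta=(4-6)*3^4 mod 509 = 347, hash=127+347 mod 509 = 474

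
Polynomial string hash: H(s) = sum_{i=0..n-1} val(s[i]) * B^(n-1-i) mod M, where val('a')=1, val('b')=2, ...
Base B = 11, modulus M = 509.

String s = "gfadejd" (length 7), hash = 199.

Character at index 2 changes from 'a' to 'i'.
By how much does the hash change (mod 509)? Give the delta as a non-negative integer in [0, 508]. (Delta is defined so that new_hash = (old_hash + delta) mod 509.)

Delta formula: (val(new) - val(old)) * B^(n-1-k) mod M
  val('i') - val('a') = 9 - 1 = 8
  B^(n-1-k) = 11^4 mod 509 = 389
  Delta = 8 * 389 mod 509 = 58

Answer: 58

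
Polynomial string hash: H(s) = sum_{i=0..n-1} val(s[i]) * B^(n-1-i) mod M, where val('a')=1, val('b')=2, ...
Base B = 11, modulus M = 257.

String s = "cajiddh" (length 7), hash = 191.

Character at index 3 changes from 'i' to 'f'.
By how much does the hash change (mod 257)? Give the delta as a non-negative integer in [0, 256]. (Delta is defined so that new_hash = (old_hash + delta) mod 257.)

Answer: 119

Derivation:
Delta formula: (val(new) - val(old)) * B^(n-1-k) mod M
  val('f') - val('i') = 6 - 9 = -3
  B^(n-1-k) = 11^3 mod 257 = 46
  Delta = -3 * 46 mod 257 = 119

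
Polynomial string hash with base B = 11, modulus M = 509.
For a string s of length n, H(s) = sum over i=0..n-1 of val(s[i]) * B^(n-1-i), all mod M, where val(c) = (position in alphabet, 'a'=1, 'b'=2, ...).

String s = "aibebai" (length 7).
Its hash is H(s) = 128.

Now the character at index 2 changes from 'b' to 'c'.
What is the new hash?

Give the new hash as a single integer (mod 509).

val('b') = 2, val('c') = 3
Position k = 2, exponent = n-1-k = 4
B^4 mod M = 11^4 mod 509 = 389
Delta = (3 - 2) * 389 mod 509 = 389
New hash = (128 + 389) mod 509 = 8

Answer: 8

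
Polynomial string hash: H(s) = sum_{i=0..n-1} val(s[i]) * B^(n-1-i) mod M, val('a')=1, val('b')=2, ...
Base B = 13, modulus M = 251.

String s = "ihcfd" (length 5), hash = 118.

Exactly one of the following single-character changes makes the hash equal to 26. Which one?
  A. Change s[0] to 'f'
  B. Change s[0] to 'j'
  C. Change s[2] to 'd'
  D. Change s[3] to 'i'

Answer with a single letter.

Option A: s[0]='i'->'f', delta=(6-9)*13^4 mod 251 = 159, hash=118+159 mod 251 = 26 <-- target
Option B: s[0]='i'->'j', delta=(10-9)*13^4 mod 251 = 198, hash=118+198 mod 251 = 65
Option C: s[2]='c'->'d', delta=(4-3)*13^2 mod 251 = 169, hash=118+169 mod 251 = 36
Option D: s[3]='f'->'i', delta=(9-6)*13^1 mod 251 = 39, hash=118+39 mod 251 = 157

Answer: A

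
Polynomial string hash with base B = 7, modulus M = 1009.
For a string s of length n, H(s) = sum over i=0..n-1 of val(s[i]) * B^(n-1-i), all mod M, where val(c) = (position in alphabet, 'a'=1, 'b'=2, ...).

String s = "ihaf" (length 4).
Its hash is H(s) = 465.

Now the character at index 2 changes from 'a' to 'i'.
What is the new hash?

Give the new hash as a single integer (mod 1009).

val('a') = 1, val('i') = 9
Position k = 2, exponent = n-1-k = 1
B^1 mod M = 7^1 mod 1009 = 7
Delta = (9 - 1) * 7 mod 1009 = 56
New hash = (465 + 56) mod 1009 = 521

Answer: 521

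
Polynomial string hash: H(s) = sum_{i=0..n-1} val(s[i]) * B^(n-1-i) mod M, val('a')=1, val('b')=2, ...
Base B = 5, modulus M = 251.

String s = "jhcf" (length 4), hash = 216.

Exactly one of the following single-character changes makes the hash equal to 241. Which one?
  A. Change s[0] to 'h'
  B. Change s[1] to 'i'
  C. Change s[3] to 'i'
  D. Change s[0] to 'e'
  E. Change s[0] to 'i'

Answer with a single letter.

Option A: s[0]='j'->'h', delta=(8-10)*5^3 mod 251 = 1, hash=216+1 mod 251 = 217
Option B: s[1]='h'->'i', delta=(9-8)*5^2 mod 251 = 25, hash=216+25 mod 251 = 241 <-- target
Option C: s[3]='f'->'i', delta=(9-6)*5^0 mod 251 = 3, hash=216+3 mod 251 = 219
Option D: s[0]='j'->'e', delta=(5-10)*5^3 mod 251 = 128, hash=216+128 mod 251 = 93
Option E: s[0]='j'->'i', delta=(9-10)*5^3 mod 251 = 126, hash=216+126 mod 251 = 91

Answer: B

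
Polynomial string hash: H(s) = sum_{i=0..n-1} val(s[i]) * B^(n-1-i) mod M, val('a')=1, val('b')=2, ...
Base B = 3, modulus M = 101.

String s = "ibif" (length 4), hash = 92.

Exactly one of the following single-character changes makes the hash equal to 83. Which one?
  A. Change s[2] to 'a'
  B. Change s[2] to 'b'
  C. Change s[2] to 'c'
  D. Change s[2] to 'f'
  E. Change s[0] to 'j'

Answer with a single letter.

Option A: s[2]='i'->'a', delta=(1-9)*3^1 mod 101 = 77, hash=92+77 mod 101 = 68
Option B: s[2]='i'->'b', delta=(2-9)*3^1 mod 101 = 80, hash=92+80 mod 101 = 71
Option C: s[2]='i'->'c', delta=(3-9)*3^1 mod 101 = 83, hash=92+83 mod 101 = 74
Option D: s[2]='i'->'f', delta=(6-9)*3^1 mod 101 = 92, hash=92+92 mod 101 = 83 <-- target
Option E: s[0]='i'->'j', delta=(10-9)*3^3 mod 101 = 27, hash=92+27 mod 101 = 18

Answer: D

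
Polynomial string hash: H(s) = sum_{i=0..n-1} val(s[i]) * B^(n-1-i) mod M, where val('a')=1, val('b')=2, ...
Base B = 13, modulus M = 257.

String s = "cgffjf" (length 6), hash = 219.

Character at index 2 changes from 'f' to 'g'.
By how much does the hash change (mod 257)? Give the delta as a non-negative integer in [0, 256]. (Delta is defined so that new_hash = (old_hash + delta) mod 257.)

Answer: 141

Derivation:
Delta formula: (val(new) - val(old)) * B^(n-1-k) mod M
  val('g') - val('f') = 7 - 6 = 1
  B^(n-1-k) = 13^3 mod 257 = 141
  Delta = 1 * 141 mod 257 = 141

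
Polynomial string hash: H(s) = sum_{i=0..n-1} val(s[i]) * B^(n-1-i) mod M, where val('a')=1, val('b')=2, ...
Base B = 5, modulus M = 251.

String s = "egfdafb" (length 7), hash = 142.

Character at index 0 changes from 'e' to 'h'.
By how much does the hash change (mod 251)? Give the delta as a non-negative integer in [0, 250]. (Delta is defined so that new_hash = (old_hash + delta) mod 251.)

Answer: 189

Derivation:
Delta formula: (val(new) - val(old)) * B^(n-1-k) mod M
  val('h') - val('e') = 8 - 5 = 3
  B^(n-1-k) = 5^6 mod 251 = 63
  Delta = 3 * 63 mod 251 = 189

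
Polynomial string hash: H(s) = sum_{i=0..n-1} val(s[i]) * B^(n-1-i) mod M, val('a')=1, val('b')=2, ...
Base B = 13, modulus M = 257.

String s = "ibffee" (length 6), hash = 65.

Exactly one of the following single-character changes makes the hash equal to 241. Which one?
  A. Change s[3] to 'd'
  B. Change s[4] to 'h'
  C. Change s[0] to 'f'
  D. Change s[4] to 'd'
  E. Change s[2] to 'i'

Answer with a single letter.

Option A: s[3]='f'->'d', delta=(4-6)*13^2 mod 257 = 176, hash=65+176 mod 257 = 241 <-- target
Option B: s[4]='e'->'h', delta=(8-5)*13^1 mod 257 = 39, hash=65+39 mod 257 = 104
Option C: s[0]='i'->'f', delta=(6-9)*13^5 mod 257 = 216, hash=65+216 mod 257 = 24
Option D: s[4]='e'->'d', delta=(4-5)*13^1 mod 257 = 244, hash=65+244 mod 257 = 52
Option E: s[2]='f'->'i', delta=(9-6)*13^3 mod 257 = 166, hash=65+166 mod 257 = 231

Answer: A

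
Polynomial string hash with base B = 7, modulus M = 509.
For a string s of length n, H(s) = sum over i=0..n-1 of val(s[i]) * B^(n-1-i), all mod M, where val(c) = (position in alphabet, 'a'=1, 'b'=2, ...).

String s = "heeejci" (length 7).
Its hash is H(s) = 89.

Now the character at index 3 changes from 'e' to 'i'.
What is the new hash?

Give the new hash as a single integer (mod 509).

Answer: 443

Derivation:
val('e') = 5, val('i') = 9
Position k = 3, exponent = n-1-k = 3
B^3 mod M = 7^3 mod 509 = 343
Delta = (9 - 5) * 343 mod 509 = 354
New hash = (89 + 354) mod 509 = 443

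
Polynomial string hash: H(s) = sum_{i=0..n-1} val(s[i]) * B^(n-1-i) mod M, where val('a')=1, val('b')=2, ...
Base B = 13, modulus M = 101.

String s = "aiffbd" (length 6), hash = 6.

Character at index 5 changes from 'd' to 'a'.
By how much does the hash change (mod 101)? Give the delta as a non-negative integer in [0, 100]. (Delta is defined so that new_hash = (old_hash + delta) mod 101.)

Delta formula: (val(new) - val(old)) * B^(n-1-k) mod M
  val('a') - val('d') = 1 - 4 = -3
  B^(n-1-k) = 13^0 mod 101 = 1
  Delta = -3 * 1 mod 101 = 98

Answer: 98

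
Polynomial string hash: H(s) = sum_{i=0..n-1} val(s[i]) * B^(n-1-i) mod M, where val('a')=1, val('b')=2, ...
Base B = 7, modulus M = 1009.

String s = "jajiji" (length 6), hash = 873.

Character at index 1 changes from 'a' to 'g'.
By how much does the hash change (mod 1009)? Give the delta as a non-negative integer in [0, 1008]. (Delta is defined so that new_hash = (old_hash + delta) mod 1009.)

Delta formula: (val(new) - val(old)) * B^(n-1-k) mod M
  val('g') - val('a') = 7 - 1 = 6
  B^(n-1-k) = 7^4 mod 1009 = 383
  Delta = 6 * 383 mod 1009 = 280

Answer: 280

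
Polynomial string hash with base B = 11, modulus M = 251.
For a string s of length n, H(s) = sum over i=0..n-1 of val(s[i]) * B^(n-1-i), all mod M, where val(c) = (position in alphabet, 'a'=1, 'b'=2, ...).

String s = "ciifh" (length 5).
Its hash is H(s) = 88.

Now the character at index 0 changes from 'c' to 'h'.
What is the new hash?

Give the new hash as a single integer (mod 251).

val('c') = 3, val('h') = 8
Position k = 0, exponent = n-1-k = 4
B^4 mod M = 11^4 mod 251 = 83
Delta = (8 - 3) * 83 mod 251 = 164
New hash = (88 + 164) mod 251 = 1

Answer: 1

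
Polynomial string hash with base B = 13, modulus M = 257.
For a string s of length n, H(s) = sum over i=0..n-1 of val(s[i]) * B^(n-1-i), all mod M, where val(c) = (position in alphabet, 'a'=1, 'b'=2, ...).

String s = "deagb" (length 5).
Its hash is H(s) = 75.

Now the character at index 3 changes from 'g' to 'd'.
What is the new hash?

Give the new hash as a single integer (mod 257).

Answer: 36

Derivation:
val('g') = 7, val('d') = 4
Position k = 3, exponent = n-1-k = 1
B^1 mod M = 13^1 mod 257 = 13
Delta = (4 - 7) * 13 mod 257 = 218
New hash = (75 + 218) mod 257 = 36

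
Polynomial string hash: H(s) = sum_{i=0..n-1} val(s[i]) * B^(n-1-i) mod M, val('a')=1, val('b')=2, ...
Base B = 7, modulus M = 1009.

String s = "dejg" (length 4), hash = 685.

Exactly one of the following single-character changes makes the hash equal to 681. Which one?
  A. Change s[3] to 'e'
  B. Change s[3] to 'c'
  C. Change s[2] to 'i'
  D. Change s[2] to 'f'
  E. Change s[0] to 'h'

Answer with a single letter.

Option A: s[3]='g'->'e', delta=(5-7)*7^0 mod 1009 = 1007, hash=685+1007 mod 1009 = 683
Option B: s[3]='g'->'c', delta=(3-7)*7^0 mod 1009 = 1005, hash=685+1005 mod 1009 = 681 <-- target
Option C: s[2]='j'->'i', delta=(9-10)*7^1 mod 1009 = 1002, hash=685+1002 mod 1009 = 678
Option D: s[2]='j'->'f', delta=(6-10)*7^1 mod 1009 = 981, hash=685+981 mod 1009 = 657
Option E: s[0]='d'->'h', delta=(8-4)*7^3 mod 1009 = 363, hash=685+363 mod 1009 = 39

Answer: B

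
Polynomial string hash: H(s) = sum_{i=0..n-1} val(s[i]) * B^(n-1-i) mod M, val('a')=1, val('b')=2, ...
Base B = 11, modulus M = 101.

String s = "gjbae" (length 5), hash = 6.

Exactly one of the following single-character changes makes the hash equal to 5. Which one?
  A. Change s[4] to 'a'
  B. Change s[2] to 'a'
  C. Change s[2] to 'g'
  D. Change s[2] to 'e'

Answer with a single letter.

Option A: s[4]='e'->'a', delta=(1-5)*11^0 mod 101 = 97, hash=6+97 mod 101 = 2
Option B: s[2]='b'->'a', delta=(1-2)*11^2 mod 101 = 81, hash=6+81 mod 101 = 87
Option C: s[2]='b'->'g', delta=(7-2)*11^2 mod 101 = 100, hash=6+100 mod 101 = 5 <-- target
Option D: s[2]='b'->'e', delta=(5-2)*11^2 mod 101 = 60, hash=6+60 mod 101 = 66

Answer: C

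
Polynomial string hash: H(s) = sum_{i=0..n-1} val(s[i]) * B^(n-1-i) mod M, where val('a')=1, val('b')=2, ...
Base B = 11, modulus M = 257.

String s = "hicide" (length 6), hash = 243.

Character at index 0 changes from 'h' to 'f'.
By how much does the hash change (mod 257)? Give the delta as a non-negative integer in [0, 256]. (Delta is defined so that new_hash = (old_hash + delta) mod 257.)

Answer: 176

Derivation:
Delta formula: (val(new) - val(old)) * B^(n-1-k) mod M
  val('f') - val('h') = 6 - 8 = -2
  B^(n-1-k) = 11^5 mod 257 = 169
  Delta = -2 * 169 mod 257 = 176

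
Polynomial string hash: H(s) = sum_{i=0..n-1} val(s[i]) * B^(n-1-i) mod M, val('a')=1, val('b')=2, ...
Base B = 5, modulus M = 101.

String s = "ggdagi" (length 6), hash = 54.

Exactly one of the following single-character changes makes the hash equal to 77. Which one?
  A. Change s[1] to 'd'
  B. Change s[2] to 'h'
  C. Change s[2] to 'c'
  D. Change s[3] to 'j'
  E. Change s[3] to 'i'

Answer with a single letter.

Answer: D

Derivation:
Option A: s[1]='g'->'d', delta=(4-7)*5^4 mod 101 = 44, hash=54+44 mod 101 = 98
Option B: s[2]='d'->'h', delta=(8-4)*5^3 mod 101 = 96, hash=54+96 mod 101 = 49
Option C: s[2]='d'->'c', delta=(3-4)*5^3 mod 101 = 77, hash=54+77 mod 101 = 30
Option D: s[3]='a'->'j', delta=(10-1)*5^2 mod 101 = 23, hash=54+23 mod 101 = 77 <-- target
Option E: s[3]='a'->'i', delta=(9-1)*5^2 mod 101 = 99, hash=54+99 mod 101 = 52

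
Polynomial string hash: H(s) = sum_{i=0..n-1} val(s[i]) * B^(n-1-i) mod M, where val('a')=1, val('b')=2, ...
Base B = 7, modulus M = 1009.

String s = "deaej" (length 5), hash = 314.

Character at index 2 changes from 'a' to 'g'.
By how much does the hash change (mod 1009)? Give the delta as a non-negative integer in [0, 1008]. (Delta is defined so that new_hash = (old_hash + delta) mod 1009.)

Delta formula: (val(new) - val(old)) * B^(n-1-k) mod M
  val('g') - val('a') = 7 - 1 = 6
  B^(n-1-k) = 7^2 mod 1009 = 49
  Delta = 6 * 49 mod 1009 = 294

Answer: 294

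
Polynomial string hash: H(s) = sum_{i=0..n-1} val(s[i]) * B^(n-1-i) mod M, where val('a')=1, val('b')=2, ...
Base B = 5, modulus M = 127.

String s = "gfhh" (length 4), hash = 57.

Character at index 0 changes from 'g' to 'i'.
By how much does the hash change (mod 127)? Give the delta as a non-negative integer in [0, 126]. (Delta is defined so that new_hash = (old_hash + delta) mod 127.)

Answer: 123

Derivation:
Delta formula: (val(new) - val(old)) * B^(n-1-k) mod M
  val('i') - val('g') = 9 - 7 = 2
  B^(n-1-k) = 5^3 mod 127 = 125
  Delta = 2 * 125 mod 127 = 123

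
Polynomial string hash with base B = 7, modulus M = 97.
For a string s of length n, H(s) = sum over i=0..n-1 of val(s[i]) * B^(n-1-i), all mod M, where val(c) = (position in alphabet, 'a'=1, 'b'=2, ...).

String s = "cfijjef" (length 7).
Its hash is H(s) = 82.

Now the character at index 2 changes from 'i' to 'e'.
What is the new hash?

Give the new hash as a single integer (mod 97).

Answer: 81

Derivation:
val('i') = 9, val('e') = 5
Position k = 2, exponent = n-1-k = 4
B^4 mod M = 7^4 mod 97 = 73
Delta = (5 - 9) * 73 mod 97 = 96
New hash = (82 + 96) mod 97 = 81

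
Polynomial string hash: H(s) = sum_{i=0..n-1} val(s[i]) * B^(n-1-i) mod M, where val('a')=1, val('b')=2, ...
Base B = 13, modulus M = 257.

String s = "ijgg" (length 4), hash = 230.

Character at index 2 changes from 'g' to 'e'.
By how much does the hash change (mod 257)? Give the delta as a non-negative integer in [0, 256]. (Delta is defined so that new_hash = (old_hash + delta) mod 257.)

Delta formula: (val(new) - val(old)) * B^(n-1-k) mod M
  val('e') - val('g') = 5 - 7 = -2
  B^(n-1-k) = 13^1 mod 257 = 13
  Delta = -2 * 13 mod 257 = 231

Answer: 231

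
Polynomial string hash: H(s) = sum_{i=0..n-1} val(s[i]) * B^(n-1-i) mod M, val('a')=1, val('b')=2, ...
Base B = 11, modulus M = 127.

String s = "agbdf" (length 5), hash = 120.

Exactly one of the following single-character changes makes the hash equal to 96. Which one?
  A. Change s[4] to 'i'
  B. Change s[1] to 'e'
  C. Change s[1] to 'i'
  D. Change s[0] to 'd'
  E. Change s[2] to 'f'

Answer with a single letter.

Answer: E

Derivation:
Option A: s[4]='f'->'i', delta=(9-6)*11^0 mod 127 = 3, hash=120+3 mod 127 = 123
Option B: s[1]='g'->'e', delta=(5-7)*11^3 mod 127 = 5, hash=120+5 mod 127 = 125
Option C: s[1]='g'->'i', delta=(9-7)*11^3 mod 127 = 122, hash=120+122 mod 127 = 115
Option D: s[0]='a'->'d', delta=(4-1)*11^4 mod 127 = 108, hash=120+108 mod 127 = 101
Option E: s[2]='b'->'f', delta=(6-2)*11^2 mod 127 = 103, hash=120+103 mod 127 = 96 <-- target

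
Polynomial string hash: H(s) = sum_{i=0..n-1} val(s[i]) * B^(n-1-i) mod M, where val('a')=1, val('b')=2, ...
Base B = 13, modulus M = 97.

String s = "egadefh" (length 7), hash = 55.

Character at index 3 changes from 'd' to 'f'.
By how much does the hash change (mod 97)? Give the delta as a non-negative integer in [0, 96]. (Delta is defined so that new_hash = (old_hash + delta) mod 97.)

Delta formula: (val(new) - val(old)) * B^(n-1-k) mod M
  val('f') - val('d') = 6 - 4 = 2
  B^(n-1-k) = 13^3 mod 97 = 63
  Delta = 2 * 63 mod 97 = 29

Answer: 29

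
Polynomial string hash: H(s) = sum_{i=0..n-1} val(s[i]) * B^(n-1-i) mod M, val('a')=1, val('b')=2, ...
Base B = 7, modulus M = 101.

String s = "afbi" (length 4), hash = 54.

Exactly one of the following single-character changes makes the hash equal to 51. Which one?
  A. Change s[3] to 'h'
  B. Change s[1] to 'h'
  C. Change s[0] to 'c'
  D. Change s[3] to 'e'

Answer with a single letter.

Option A: s[3]='i'->'h', delta=(8-9)*7^0 mod 101 = 100, hash=54+100 mod 101 = 53
Option B: s[1]='f'->'h', delta=(8-6)*7^2 mod 101 = 98, hash=54+98 mod 101 = 51 <-- target
Option C: s[0]='a'->'c', delta=(3-1)*7^3 mod 101 = 80, hash=54+80 mod 101 = 33
Option D: s[3]='i'->'e', delta=(5-9)*7^0 mod 101 = 97, hash=54+97 mod 101 = 50

Answer: B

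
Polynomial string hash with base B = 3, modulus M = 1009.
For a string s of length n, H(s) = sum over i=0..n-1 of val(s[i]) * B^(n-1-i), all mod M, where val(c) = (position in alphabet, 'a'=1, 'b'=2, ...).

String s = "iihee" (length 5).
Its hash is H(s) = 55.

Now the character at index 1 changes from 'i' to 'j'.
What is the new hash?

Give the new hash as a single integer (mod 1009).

val('i') = 9, val('j') = 10
Position k = 1, exponent = n-1-k = 3
B^3 mod M = 3^3 mod 1009 = 27
Delta = (10 - 9) * 27 mod 1009 = 27
New hash = (55 + 27) mod 1009 = 82

Answer: 82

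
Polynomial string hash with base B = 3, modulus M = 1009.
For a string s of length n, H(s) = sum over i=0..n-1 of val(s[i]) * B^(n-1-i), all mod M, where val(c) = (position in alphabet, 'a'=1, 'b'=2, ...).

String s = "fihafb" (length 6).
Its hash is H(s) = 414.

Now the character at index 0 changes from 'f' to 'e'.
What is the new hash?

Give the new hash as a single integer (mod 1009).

val('f') = 6, val('e') = 5
Position k = 0, exponent = n-1-k = 5
B^5 mod M = 3^5 mod 1009 = 243
Delta = (5 - 6) * 243 mod 1009 = 766
New hash = (414 + 766) mod 1009 = 171

Answer: 171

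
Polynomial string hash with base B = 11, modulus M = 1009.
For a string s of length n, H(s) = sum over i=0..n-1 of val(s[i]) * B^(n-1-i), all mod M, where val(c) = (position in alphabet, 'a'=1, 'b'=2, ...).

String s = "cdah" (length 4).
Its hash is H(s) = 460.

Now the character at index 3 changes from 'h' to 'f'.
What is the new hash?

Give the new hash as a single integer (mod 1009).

Answer: 458

Derivation:
val('h') = 8, val('f') = 6
Position k = 3, exponent = n-1-k = 0
B^0 mod M = 11^0 mod 1009 = 1
Delta = (6 - 8) * 1 mod 1009 = 1007
New hash = (460 + 1007) mod 1009 = 458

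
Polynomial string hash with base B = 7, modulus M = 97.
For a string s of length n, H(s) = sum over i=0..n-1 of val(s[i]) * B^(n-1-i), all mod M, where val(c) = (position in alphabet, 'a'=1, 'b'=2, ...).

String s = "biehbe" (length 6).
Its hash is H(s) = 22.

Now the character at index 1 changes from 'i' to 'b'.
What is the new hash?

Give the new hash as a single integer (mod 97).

val('i') = 9, val('b') = 2
Position k = 1, exponent = n-1-k = 4
B^4 mod M = 7^4 mod 97 = 73
Delta = (2 - 9) * 73 mod 97 = 71
New hash = (22 + 71) mod 97 = 93

Answer: 93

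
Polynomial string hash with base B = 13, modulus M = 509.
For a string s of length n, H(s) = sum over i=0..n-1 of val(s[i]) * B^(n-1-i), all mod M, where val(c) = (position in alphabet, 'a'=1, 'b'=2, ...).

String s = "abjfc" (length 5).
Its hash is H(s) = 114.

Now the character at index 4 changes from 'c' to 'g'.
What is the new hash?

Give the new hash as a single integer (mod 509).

val('c') = 3, val('g') = 7
Position k = 4, exponent = n-1-k = 0
B^0 mod M = 13^0 mod 509 = 1
Delta = (7 - 3) * 1 mod 509 = 4
New hash = (114 + 4) mod 509 = 118

Answer: 118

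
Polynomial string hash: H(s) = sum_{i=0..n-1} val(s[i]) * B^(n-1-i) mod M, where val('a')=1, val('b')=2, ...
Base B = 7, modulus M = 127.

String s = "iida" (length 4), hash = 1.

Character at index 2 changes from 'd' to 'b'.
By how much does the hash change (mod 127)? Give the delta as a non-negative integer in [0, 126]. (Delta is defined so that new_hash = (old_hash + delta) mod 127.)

Delta formula: (val(new) - val(old)) * B^(n-1-k) mod M
  val('b') - val('d') = 2 - 4 = -2
  B^(n-1-k) = 7^1 mod 127 = 7
  Delta = -2 * 7 mod 127 = 113

Answer: 113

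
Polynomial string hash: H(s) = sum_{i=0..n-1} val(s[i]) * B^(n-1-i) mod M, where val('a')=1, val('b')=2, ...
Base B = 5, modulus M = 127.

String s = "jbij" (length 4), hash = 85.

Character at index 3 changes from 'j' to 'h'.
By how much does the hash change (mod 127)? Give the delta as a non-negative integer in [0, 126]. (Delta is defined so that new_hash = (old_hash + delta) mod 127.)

Answer: 125

Derivation:
Delta formula: (val(new) - val(old)) * B^(n-1-k) mod M
  val('h') - val('j') = 8 - 10 = -2
  B^(n-1-k) = 5^0 mod 127 = 1
  Delta = -2 * 1 mod 127 = 125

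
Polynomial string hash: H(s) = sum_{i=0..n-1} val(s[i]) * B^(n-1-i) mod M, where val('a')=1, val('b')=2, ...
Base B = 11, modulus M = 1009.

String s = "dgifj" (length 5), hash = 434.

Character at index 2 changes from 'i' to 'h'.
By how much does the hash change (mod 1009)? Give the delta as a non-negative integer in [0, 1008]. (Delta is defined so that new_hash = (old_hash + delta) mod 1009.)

Answer: 888

Derivation:
Delta formula: (val(new) - val(old)) * B^(n-1-k) mod M
  val('h') - val('i') = 8 - 9 = -1
  B^(n-1-k) = 11^2 mod 1009 = 121
  Delta = -1 * 121 mod 1009 = 888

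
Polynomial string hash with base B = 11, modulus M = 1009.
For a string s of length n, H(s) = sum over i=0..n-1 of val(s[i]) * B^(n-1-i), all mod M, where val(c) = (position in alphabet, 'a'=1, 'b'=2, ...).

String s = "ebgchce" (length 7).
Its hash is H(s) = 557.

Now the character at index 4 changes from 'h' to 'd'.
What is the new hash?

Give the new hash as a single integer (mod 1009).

val('h') = 8, val('d') = 4
Position k = 4, exponent = n-1-k = 2
B^2 mod M = 11^2 mod 1009 = 121
Delta = (4 - 8) * 121 mod 1009 = 525
New hash = (557 + 525) mod 1009 = 73

Answer: 73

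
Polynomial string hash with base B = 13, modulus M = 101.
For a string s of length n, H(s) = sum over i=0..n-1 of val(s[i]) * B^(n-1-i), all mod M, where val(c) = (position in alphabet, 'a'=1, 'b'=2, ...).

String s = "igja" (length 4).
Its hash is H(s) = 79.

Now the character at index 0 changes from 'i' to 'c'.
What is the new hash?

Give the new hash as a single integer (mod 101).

val('i') = 9, val('c') = 3
Position k = 0, exponent = n-1-k = 3
B^3 mod M = 13^3 mod 101 = 76
Delta = (3 - 9) * 76 mod 101 = 49
New hash = (79 + 49) mod 101 = 27

Answer: 27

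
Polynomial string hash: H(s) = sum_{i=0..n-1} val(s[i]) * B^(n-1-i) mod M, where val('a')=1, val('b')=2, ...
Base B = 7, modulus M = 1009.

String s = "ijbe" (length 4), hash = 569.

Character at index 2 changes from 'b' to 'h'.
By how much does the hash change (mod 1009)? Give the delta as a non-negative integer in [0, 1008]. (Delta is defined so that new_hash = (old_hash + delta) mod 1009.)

Delta formula: (val(new) - val(old)) * B^(n-1-k) mod M
  val('h') - val('b') = 8 - 2 = 6
  B^(n-1-k) = 7^1 mod 1009 = 7
  Delta = 6 * 7 mod 1009 = 42

Answer: 42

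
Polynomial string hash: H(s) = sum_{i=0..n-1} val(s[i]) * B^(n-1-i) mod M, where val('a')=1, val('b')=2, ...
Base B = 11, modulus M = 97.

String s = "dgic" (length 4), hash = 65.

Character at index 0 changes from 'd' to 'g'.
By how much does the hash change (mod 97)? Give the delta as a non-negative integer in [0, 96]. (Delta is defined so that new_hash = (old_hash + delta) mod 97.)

Answer: 16

Derivation:
Delta formula: (val(new) - val(old)) * B^(n-1-k) mod M
  val('g') - val('d') = 7 - 4 = 3
  B^(n-1-k) = 11^3 mod 97 = 70
  Delta = 3 * 70 mod 97 = 16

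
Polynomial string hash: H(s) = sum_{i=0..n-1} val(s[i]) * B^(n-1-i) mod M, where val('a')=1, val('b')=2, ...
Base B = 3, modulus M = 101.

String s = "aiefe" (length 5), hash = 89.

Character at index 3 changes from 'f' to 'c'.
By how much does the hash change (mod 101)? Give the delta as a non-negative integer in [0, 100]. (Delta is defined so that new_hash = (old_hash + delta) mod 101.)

Delta formula: (val(new) - val(old)) * B^(n-1-k) mod M
  val('c') - val('f') = 3 - 6 = -3
  B^(n-1-k) = 3^1 mod 101 = 3
  Delta = -3 * 3 mod 101 = 92

Answer: 92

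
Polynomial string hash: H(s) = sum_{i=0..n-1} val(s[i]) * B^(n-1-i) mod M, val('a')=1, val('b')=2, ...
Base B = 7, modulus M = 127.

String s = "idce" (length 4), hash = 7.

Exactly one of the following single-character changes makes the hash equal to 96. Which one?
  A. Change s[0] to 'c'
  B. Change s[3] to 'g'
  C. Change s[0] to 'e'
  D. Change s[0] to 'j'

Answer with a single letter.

Option A: s[0]='i'->'c', delta=(3-9)*7^3 mod 127 = 101, hash=7+101 mod 127 = 108
Option B: s[3]='e'->'g', delta=(7-5)*7^0 mod 127 = 2, hash=7+2 mod 127 = 9
Option C: s[0]='i'->'e', delta=(5-9)*7^3 mod 127 = 25, hash=7+25 mod 127 = 32
Option D: s[0]='i'->'j', delta=(10-9)*7^3 mod 127 = 89, hash=7+89 mod 127 = 96 <-- target

Answer: D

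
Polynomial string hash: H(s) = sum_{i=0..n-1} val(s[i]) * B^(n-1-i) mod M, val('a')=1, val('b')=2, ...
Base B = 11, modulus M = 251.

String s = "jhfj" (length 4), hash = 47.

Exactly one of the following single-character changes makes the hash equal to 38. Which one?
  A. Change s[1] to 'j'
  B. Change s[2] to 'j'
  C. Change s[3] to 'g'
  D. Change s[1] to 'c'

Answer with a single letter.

Option A: s[1]='h'->'j', delta=(10-8)*11^2 mod 251 = 242, hash=47+242 mod 251 = 38 <-- target
Option B: s[2]='f'->'j', delta=(10-6)*11^1 mod 251 = 44, hash=47+44 mod 251 = 91
Option C: s[3]='j'->'g', delta=(7-10)*11^0 mod 251 = 248, hash=47+248 mod 251 = 44
Option D: s[1]='h'->'c', delta=(3-8)*11^2 mod 251 = 148, hash=47+148 mod 251 = 195

Answer: A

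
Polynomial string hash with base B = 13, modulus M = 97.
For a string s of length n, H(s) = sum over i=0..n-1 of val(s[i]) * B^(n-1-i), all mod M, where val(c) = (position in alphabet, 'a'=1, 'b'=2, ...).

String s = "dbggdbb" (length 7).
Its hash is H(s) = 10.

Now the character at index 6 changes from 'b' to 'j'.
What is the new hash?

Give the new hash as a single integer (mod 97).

val('b') = 2, val('j') = 10
Position k = 6, exponent = n-1-k = 0
B^0 mod M = 13^0 mod 97 = 1
Delta = (10 - 2) * 1 mod 97 = 8
New hash = (10 + 8) mod 97 = 18

Answer: 18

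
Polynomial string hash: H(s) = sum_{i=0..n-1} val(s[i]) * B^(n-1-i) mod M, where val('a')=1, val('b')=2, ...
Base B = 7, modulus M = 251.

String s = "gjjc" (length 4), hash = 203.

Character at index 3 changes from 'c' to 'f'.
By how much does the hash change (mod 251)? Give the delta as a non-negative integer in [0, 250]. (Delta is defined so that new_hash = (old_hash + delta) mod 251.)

Answer: 3

Derivation:
Delta formula: (val(new) - val(old)) * B^(n-1-k) mod M
  val('f') - val('c') = 6 - 3 = 3
  B^(n-1-k) = 7^0 mod 251 = 1
  Delta = 3 * 1 mod 251 = 3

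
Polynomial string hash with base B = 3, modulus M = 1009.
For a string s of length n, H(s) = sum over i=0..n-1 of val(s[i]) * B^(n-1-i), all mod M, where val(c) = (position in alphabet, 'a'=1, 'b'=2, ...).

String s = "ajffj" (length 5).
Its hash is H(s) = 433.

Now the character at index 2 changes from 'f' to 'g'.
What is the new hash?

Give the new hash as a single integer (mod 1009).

Answer: 442

Derivation:
val('f') = 6, val('g') = 7
Position k = 2, exponent = n-1-k = 2
B^2 mod M = 3^2 mod 1009 = 9
Delta = (7 - 6) * 9 mod 1009 = 9
New hash = (433 + 9) mod 1009 = 442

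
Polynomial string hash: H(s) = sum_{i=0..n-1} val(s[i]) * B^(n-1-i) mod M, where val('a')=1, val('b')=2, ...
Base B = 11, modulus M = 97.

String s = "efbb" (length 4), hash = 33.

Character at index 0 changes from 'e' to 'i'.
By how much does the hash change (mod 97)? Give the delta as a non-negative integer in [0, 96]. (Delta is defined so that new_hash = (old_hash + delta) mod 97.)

Delta formula: (val(new) - val(old)) * B^(n-1-k) mod M
  val('i') - val('e') = 9 - 5 = 4
  B^(n-1-k) = 11^3 mod 97 = 70
  Delta = 4 * 70 mod 97 = 86

Answer: 86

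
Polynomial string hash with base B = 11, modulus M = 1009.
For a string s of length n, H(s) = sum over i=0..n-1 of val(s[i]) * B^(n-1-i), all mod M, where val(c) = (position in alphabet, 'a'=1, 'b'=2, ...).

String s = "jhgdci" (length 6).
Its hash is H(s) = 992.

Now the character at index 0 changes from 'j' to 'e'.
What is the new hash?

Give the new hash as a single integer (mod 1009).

Answer: 919

Derivation:
val('j') = 10, val('e') = 5
Position k = 0, exponent = n-1-k = 5
B^5 mod M = 11^5 mod 1009 = 620
Delta = (5 - 10) * 620 mod 1009 = 936
New hash = (992 + 936) mod 1009 = 919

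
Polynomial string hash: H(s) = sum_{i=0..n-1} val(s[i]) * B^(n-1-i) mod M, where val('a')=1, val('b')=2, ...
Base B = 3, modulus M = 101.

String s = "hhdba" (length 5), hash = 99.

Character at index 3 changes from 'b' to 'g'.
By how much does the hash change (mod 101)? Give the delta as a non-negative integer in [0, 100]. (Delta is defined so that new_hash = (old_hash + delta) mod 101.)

Answer: 15

Derivation:
Delta formula: (val(new) - val(old)) * B^(n-1-k) mod M
  val('g') - val('b') = 7 - 2 = 5
  B^(n-1-k) = 3^1 mod 101 = 3
  Delta = 5 * 3 mod 101 = 15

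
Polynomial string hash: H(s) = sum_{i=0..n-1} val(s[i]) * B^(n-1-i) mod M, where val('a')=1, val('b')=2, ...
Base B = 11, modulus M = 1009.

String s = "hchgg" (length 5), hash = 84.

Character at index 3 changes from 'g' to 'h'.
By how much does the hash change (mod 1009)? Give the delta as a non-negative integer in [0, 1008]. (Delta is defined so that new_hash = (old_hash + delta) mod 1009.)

Delta formula: (val(new) - val(old)) * B^(n-1-k) mod M
  val('h') - val('g') = 8 - 7 = 1
  B^(n-1-k) = 11^1 mod 1009 = 11
  Delta = 1 * 11 mod 1009 = 11

Answer: 11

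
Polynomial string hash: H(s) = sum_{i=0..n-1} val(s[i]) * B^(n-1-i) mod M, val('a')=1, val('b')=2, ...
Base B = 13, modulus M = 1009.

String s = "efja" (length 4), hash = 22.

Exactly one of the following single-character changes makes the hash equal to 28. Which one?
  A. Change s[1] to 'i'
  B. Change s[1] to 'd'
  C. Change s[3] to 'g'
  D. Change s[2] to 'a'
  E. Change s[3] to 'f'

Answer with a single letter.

Answer: C

Derivation:
Option A: s[1]='f'->'i', delta=(9-6)*13^2 mod 1009 = 507, hash=22+507 mod 1009 = 529
Option B: s[1]='f'->'d', delta=(4-6)*13^2 mod 1009 = 671, hash=22+671 mod 1009 = 693
Option C: s[3]='a'->'g', delta=(7-1)*13^0 mod 1009 = 6, hash=22+6 mod 1009 = 28 <-- target
Option D: s[2]='j'->'a', delta=(1-10)*13^1 mod 1009 = 892, hash=22+892 mod 1009 = 914
Option E: s[3]='a'->'f', delta=(6-1)*13^0 mod 1009 = 5, hash=22+5 mod 1009 = 27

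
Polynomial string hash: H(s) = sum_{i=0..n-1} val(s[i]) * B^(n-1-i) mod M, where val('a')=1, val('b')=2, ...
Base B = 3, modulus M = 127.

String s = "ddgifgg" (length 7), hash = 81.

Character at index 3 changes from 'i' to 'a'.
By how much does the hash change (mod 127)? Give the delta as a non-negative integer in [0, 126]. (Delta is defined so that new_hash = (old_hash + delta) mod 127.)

Answer: 38

Derivation:
Delta formula: (val(new) - val(old)) * B^(n-1-k) mod M
  val('a') - val('i') = 1 - 9 = -8
  B^(n-1-k) = 3^3 mod 127 = 27
  Delta = -8 * 27 mod 127 = 38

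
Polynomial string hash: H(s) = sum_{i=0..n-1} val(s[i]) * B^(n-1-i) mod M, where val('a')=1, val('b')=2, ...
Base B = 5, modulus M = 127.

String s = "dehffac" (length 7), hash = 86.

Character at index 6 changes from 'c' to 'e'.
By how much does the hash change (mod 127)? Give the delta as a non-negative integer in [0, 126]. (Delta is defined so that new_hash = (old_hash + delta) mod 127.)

Answer: 2

Derivation:
Delta formula: (val(new) - val(old)) * B^(n-1-k) mod M
  val('e') - val('c') = 5 - 3 = 2
  B^(n-1-k) = 5^0 mod 127 = 1
  Delta = 2 * 1 mod 127 = 2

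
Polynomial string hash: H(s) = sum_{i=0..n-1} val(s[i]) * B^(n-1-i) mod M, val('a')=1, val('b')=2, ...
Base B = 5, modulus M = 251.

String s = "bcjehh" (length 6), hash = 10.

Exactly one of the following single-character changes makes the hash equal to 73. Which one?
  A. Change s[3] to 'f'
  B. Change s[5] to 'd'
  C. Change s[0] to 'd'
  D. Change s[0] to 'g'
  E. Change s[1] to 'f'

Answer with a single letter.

Option A: s[3]='e'->'f', delta=(6-5)*5^2 mod 251 = 25, hash=10+25 mod 251 = 35
Option B: s[5]='h'->'d', delta=(4-8)*5^0 mod 251 = 247, hash=10+247 mod 251 = 6
Option C: s[0]='b'->'d', delta=(4-2)*5^5 mod 251 = 226, hash=10+226 mod 251 = 236
Option D: s[0]='b'->'g', delta=(7-2)*5^5 mod 251 = 63, hash=10+63 mod 251 = 73 <-- target
Option E: s[1]='c'->'f', delta=(6-3)*5^4 mod 251 = 118, hash=10+118 mod 251 = 128

Answer: D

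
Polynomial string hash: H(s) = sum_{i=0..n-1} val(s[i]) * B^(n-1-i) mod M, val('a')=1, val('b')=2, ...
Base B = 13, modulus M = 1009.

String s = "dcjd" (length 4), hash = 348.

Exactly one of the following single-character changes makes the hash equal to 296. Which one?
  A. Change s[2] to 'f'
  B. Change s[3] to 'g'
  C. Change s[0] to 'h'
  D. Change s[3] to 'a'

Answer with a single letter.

Answer: A

Derivation:
Option A: s[2]='j'->'f', delta=(6-10)*13^1 mod 1009 = 957, hash=348+957 mod 1009 = 296 <-- target
Option B: s[3]='d'->'g', delta=(7-4)*13^0 mod 1009 = 3, hash=348+3 mod 1009 = 351
Option C: s[0]='d'->'h', delta=(8-4)*13^3 mod 1009 = 716, hash=348+716 mod 1009 = 55
Option D: s[3]='d'->'a', delta=(1-4)*13^0 mod 1009 = 1006, hash=348+1006 mod 1009 = 345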